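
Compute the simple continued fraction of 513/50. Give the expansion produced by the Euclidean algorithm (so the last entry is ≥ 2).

513 = 10×50 + 13
50 = 3×13 + 11
13 = 1×11 + 2
11 = 5×2 + 1
2 = 2×1 + 0  (stop)
So 513/50 = [10; 3, 1, 5, 2].

[10; 3, 1, 5, 2]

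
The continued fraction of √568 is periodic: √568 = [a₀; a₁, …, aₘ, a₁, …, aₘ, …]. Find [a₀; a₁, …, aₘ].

[23; 1, 4, 1, 46]

a₀ = ⌊√568⌋ = 23.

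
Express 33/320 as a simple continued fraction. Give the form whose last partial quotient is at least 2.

33 = 0·320 + 33
320 = 9·33 + 23
33 = 1·23 + 10
23 = 2·10 + 3
10 = 3·3 + 1
3 = 3·1 + 0  (stop)
So 33/320 = [0; 9, 1, 2, 3, 3].

[0; 9, 1, 2, 3, 3]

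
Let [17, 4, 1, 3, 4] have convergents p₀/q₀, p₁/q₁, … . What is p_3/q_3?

327/19

Using pₖ = aₖpₖ₋₁ + pₖ₋₂, qₖ = aₖqₖ₋₁ + qₖ₋₂ (with p₋₁=1, p₋₂=0, q₋₁=0, q₋₂=1):
  k=0: a=17, p=17, q=1
  k=1: a=4, p=69, q=4
  k=2: a=1, p=86, q=5
  k=3: a=3, p=327, q=19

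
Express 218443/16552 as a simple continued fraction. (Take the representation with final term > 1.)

[13; 5, 15, 18, 12]

218443 = 13×16552 + 3267
16552 = 5×3267 + 217
3267 = 15×217 + 12
217 = 18×12 + 1
12 = 12×1 + 0  (stop)
So 218443/16552 = [13; 5, 15, 18, 12].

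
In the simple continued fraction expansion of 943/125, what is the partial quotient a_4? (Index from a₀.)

943 = 7·125 + 68   →  a_0 = 7
125 = 1·68 + 57   →  a_1 = 1
68 = 1·57 + 11   →  a_2 = 1
57 = 5·11 + 2   →  a_3 = 5
11 = 5·2 + 1   →  a_4 = 5

5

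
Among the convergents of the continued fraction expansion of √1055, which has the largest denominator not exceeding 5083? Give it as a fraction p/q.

√1055 = [32; 2, 12, 2, 64, …] (period length 4).
Convergents:
  p_0/q_0 = 32/1
  p_1/q_1 = 65/2
  p_2/q_2 = 812/25
  p_3/q_3 = 1689/52
  p_4/q_4 = 108908/3353
  p_5/q_5 = 219505/6758
q_4 = 3353 ≤ 5083 < 6758 = q_5, so the answer is 108908/3353.

108908/3353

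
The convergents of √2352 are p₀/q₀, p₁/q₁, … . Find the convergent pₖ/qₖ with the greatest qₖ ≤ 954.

18817/388

√2352 = [48; 2, 96, …] (period length 2).
Convergents:
  p_0/q_0 = 48/1
  p_1/q_1 = 97/2
  p_2/q_2 = 9360/193
  p_3/q_3 = 18817/388
  p_4/q_4 = 1815792/37441
q_3 = 388 ≤ 954 < 37441 = q_4, so the answer is 18817/388.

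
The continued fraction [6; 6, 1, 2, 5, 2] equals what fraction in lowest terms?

Fold from the inside: start with 2/1.
  5 + 1/2 = 11/2
  2 + 2/11 = 24/11
  1 + 11/24 = 35/24
  6 + 24/35 = 234/35
  6 + 35/234 = 1439/234

1439/234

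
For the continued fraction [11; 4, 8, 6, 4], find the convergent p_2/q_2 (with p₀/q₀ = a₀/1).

Using pₖ = aₖpₖ₋₁ + pₖ₋₂, qₖ = aₖqₖ₋₁ + qₖ₋₂ (with p₋₁=1, p₋₂=0, q₋₁=0, q₋₂=1):
  k=0: a=11, p=11, q=1
  k=1: a=4, p=45, q=4
  k=2: a=8, p=371, q=33

371/33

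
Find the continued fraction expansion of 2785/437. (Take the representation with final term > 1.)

2785 = 6·437 + 163
437 = 2·163 + 111
163 = 1·111 + 52
111 = 2·52 + 7
52 = 7·7 + 3
7 = 2·3 + 1
3 = 3·1 + 0  (stop)
So 2785/437 = [6; 2, 1, 2, 7, 2, 3].

[6; 2, 1, 2, 7, 2, 3]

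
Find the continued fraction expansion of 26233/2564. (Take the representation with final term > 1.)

[10; 4, 3, 11, 3, 2, 2]

26233 = 10*2564 + 593
2564 = 4*593 + 192
593 = 3*192 + 17
192 = 11*17 + 5
17 = 3*5 + 2
5 = 2*2 + 1
2 = 2*1 + 0  (stop)
So 26233/2564 = [10; 4, 3, 11, 3, 2, 2].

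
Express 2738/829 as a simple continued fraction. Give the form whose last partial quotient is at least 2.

[3; 3, 3, 3, 3, 3, 2]

2738 = 3*829 + 251
829 = 3*251 + 76
251 = 3*76 + 23
76 = 3*23 + 7
23 = 3*7 + 2
7 = 3*2 + 1
2 = 2*1 + 0  (stop)
So 2738/829 = [3; 3, 3, 3, 3, 3, 2].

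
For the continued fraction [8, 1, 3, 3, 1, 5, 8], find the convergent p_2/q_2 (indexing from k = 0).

35/4

Using pₖ = aₖpₖ₋₁ + pₖ₋₂, qₖ = aₖqₖ₋₁ + qₖ₋₂ (with p₋₁=1, p₋₂=0, q₋₁=0, q₋₂=1):
  k=0: a=8, p=8, q=1
  k=1: a=1, p=9, q=1
  k=2: a=3, p=35, q=4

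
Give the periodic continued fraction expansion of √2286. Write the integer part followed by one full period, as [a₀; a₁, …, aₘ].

[47; 1, 4, 3, 10, 3, 4, 1, 94]

a₀ = ⌊√2286⌋ = 47.
With m₀=0, d₀=1 and mₖ₊₁ = dₖaₖ − mₖ, dₖ₊₁ = (n − mₖ₊₁²)/dₖ, aₖ₊₁ = ⌊(a₀+mₖ₊₁)/dₖ₊₁⌋:
  k=1: m=47, d=77, a=1
  k=2: m=30, d=18, a=4
  k=3: m=42, d=29, a=3
  k=4: m=45, d=9, a=10
  k=5: m=45, d=29, a=3
  k=6: m=42, d=18, a=4
  k=7: m=30, d=77, a=1
  k=8: m=47, d=1, a=94
d=1 and a=2a₀=94 at k=8, so the next step gives (m, d) = (47, 77) again — its k=1 value — and the period has length 8.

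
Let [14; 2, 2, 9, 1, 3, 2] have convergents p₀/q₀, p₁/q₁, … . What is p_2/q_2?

Using pₖ = aₖpₖ₋₁ + pₖ₋₂, qₖ = aₖqₖ₋₁ + qₖ₋₂ (with p₋₁=1, p₋₂=0, q₋₁=0, q₋₂=1):
  k=0: a=14, p=14, q=1
  k=1: a=2, p=29, q=2
  k=2: a=2, p=72, q=5

72/5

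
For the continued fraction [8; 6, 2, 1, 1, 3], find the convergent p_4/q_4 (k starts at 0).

261/32

Using pₖ = aₖpₖ₋₁ + pₖ₋₂, qₖ = aₖqₖ₋₁ + qₖ₋₂ (with p₋₁=1, p₋₂=0, q₋₁=0, q₋₂=1):
  k=0: a=8, p=8, q=1
  k=1: a=6, p=49, q=6
  k=2: a=2, p=106, q=13
  k=3: a=1, p=155, q=19
  k=4: a=1, p=261, q=32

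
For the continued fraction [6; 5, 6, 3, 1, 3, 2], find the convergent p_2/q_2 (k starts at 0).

Using pₖ = aₖpₖ₋₁ + pₖ₋₂, qₖ = aₖqₖ₋₁ + qₖ₋₂ (with p₋₁=1, p₋₂=0, q₋₁=0, q₋₂=1):
  k=0: a=6, p=6, q=1
  k=1: a=5, p=31, q=5
  k=2: a=6, p=192, q=31

192/31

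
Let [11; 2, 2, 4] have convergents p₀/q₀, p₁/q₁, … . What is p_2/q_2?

Using pₖ = aₖpₖ₋₁ + pₖ₋₂, qₖ = aₖqₖ₋₁ + qₖ₋₂ (with p₋₁=1, p₋₂=0, q₋₁=0, q₋₂=1):
  k=0: a=11, p=11, q=1
  k=1: a=2, p=23, q=2
  k=2: a=2, p=57, q=5

57/5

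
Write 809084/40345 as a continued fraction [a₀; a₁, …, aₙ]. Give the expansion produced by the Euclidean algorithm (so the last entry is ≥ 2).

809084 = 20·40345 + 2184
40345 = 18·2184 + 1033
2184 = 2·1033 + 118
1033 = 8·118 + 89
118 = 1·89 + 29
89 = 3·29 + 2
29 = 14·2 + 1
2 = 2·1 + 0  (stop)
So 809084/40345 = [20; 18, 2, 8, 1, 3, 14, 2].

[20; 18, 2, 8, 1, 3, 14, 2]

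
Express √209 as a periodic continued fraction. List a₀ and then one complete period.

[14; 2, 5, 3, 2, 3, 5, 2, 28]

a₀ = ⌊√209⌋ = 14.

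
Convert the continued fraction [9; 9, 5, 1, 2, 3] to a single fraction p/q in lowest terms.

Fold from the inside: start with 3/1.
  2 + 1/3 = 7/3
  1 + 3/7 = 10/7
  5 + 7/10 = 57/10
  9 + 10/57 = 523/57
  9 + 57/523 = 4764/523

4764/523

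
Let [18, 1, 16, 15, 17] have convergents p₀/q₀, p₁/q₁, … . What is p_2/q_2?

Using pₖ = aₖpₖ₋₁ + pₖ₋₂, qₖ = aₖqₖ₋₁ + qₖ₋₂ (with p₋₁=1, p₋₂=0, q₋₁=0, q₋₂=1):
  k=0: a=18, p=18, q=1
  k=1: a=1, p=19, q=1
  k=2: a=16, p=322, q=17

322/17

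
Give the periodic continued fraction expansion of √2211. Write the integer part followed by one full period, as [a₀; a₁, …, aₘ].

a₀ = ⌊√2211⌋ = 47.
With m₀=0, d₀=1 and mₖ₊₁ = dₖaₖ − mₖ, dₖ₊₁ = (n − mₖ₊₁²)/dₖ, aₖ₊₁ = ⌊(a₀+mₖ₊₁)/dₖ₊₁⌋:
  k=1: m=47, d=2, a=47
  k=2: m=47, d=1, a=94
d=1 and a=2a₀=94 at k=2, so the next step gives (m, d) = (47, 2) again — its k=1 value — and the period has length 2.

[47; 47, 94]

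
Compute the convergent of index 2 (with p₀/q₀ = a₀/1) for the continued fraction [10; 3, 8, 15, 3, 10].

258/25

Using pₖ = aₖpₖ₋₁ + pₖ₋₂, qₖ = aₖqₖ₋₁ + qₖ₋₂ (with p₋₁=1, p₋₂=0, q₋₁=0, q₋₂=1):
  k=0: a=10, p=10, q=1
  k=1: a=3, p=31, q=3
  k=2: a=8, p=258, q=25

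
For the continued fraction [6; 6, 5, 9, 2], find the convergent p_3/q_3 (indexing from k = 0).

1756/285

Using pₖ = aₖpₖ₋₁ + pₖ₋₂, qₖ = aₖqₖ₋₁ + qₖ₋₂ (with p₋₁=1, p₋₂=0, q₋₁=0, q₋₂=1):
  k=0: a=6, p=6, q=1
  k=1: a=6, p=37, q=6
  k=2: a=5, p=191, q=31
  k=3: a=9, p=1756, q=285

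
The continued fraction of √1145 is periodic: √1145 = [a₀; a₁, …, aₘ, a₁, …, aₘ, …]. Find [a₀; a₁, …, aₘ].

[33; 1, 5, 5, 1, 66]

a₀ = ⌊√1145⌋ = 33.
With m₀=0, d₀=1 and mₖ₊₁ = dₖaₖ − mₖ, dₖ₊₁ = (n − mₖ₊₁²)/dₖ, aₖ₊₁ = ⌊(a₀+mₖ₊₁)/dₖ₊₁⌋:
  k=1: m=33, d=56, a=1
  k=2: m=23, d=11, a=5
  k=3: m=32, d=11, a=5
  k=4: m=23, d=56, a=1
  k=5: m=33, d=1, a=66
d=1 and a=2a₀=66 at k=5, so the next step gives (m, d) = (33, 56) again — its k=1 value — and the period has length 5.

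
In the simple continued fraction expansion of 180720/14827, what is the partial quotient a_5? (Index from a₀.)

180720 = 12·14827 + 2796   →  a_0 = 12
14827 = 5·2796 + 847   →  a_1 = 5
2796 = 3·847 + 255   →  a_2 = 3
847 = 3·255 + 82   →  a_3 = 3
255 = 3·82 + 9   →  a_4 = 3
82 = 9·9 + 1   →  a_5 = 9

9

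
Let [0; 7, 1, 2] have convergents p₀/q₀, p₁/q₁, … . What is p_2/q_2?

1/8

Using pₖ = aₖpₖ₋₁ + pₖ₋₂, qₖ = aₖqₖ₋₁ + qₖ₋₂ (with p₋₁=1, p₋₂=0, q₋₁=0, q₋₂=1):
  k=0: a=0, p=0, q=1
  k=1: a=7, p=1, q=7
  k=2: a=1, p=1, q=8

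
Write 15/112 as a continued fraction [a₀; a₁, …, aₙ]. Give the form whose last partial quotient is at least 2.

15 = 0×112 + 15
112 = 7×15 + 7
15 = 2×7 + 1
7 = 7×1 + 0  (stop)
So 15/112 = [0; 7, 2, 7].

[0; 7, 2, 7]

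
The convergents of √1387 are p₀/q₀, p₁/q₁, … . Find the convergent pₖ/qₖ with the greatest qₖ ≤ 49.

1229/33

√1387 = [37; 4, 8, 37, 8, 4, 74, …] (period length 6).
Convergents:
  p_0/q_0 = 37/1
  p_1/q_1 = 149/4
  p_2/q_2 = 1229/33
  p_3/q_3 = 45622/1225
q_2 = 33 ≤ 49 < 1225 = q_3, so the answer is 1229/33.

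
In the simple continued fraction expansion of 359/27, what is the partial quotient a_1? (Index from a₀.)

3

359 = 13·27 + 8   →  a_0 = 13
27 = 3·8 + 3   →  a_1 = 3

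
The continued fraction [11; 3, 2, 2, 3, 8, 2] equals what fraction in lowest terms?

11519/1020

Using pₖ = aₖpₖ₋₁ + pₖ₋₂ and qₖ = aₖqₖ₋₁ + qₖ₋₂:
  k=0: a=11, p=11, q=1
  k=1: a=3, p=34, q=3
  k=2: a=2, p=79, q=7
  k=3: a=2, p=192, q=17
  k=4: a=3, p=655, q=58
  k=5: a=8, p=5432, q=481
  k=6: a=2, p=11519, q=1020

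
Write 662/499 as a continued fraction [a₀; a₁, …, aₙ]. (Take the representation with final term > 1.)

[1; 3, 16, 3, 3]

662 = 1*499 + 163
499 = 3*163 + 10
163 = 16*10 + 3
10 = 3*3 + 1
3 = 3*1 + 0  (stop)
So 662/499 = [1; 3, 16, 3, 3].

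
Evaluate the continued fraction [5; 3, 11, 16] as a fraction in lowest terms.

Fold from the inside: start with 16/1.
  11 + 1/16 = 177/16
  3 + 16/177 = 547/177
  5 + 177/547 = 2912/547

2912/547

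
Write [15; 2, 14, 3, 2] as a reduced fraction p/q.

Using pₖ = aₖpₖ₋₁ + pₖ₋₂ and qₖ = aₖqₖ₋₁ + qₖ₋₂:
  k=0: a=15, p=15, q=1
  k=1: a=2, p=31, q=2
  k=2: a=14, p=449, q=29
  k=3: a=3, p=1378, q=89
  k=4: a=2, p=3205, q=207

3205/207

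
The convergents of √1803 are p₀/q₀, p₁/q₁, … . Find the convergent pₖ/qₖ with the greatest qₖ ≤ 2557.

√1803 = [42; 2, 6, 28, 6, 2, 84, …] (period length 6).
Convergents:
  p_0/q_0 = 42/1
  p_1/q_1 = 85/2
  p_2/q_2 = 552/13
  p_3/q_3 = 15541/366
  p_4/q_4 = 93798/2209
  p_5/q_5 = 203137/4784
q_4 = 2209 ≤ 2557 < 4784 = q_5, so the answer is 93798/2209.

93798/2209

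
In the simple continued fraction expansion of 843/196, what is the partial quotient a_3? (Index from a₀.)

843 = 4·196 + 59   →  a_0 = 4
196 = 3·59 + 19   →  a_1 = 3
59 = 3·19 + 2   →  a_2 = 3
19 = 9·2 + 1   →  a_3 = 9

9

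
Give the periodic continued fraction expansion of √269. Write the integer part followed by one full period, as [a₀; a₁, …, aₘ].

a₀ = ⌊√269⌋ = 16.
With m₀=0, d₀=1 and mₖ₊₁ = dₖaₖ − mₖ, dₖ₊₁ = (n − mₖ₊₁²)/dₖ, aₖ₊₁ = ⌊(a₀+mₖ₊₁)/dₖ₊₁⌋:
  k=1: m=16, d=13, a=2
  k=2: m=10, d=13, a=2
  k=3: m=16, d=1, a=32
d=1 and a=2a₀=32 at k=3, so the next step gives (m, d) = (16, 13) again — its k=1 value — and the period has length 3.

[16; 2, 2, 32]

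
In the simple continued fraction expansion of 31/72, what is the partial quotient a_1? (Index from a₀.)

2

31 = 0·72 + 31   →  a_0 = 0
72 = 2·31 + 10   →  a_1 = 2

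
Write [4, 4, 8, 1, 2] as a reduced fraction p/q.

454/107

Fold from the inside: start with 2/1.
  1 + 1/2 = 3/2
  8 + 2/3 = 26/3
  4 + 3/26 = 107/26
  4 + 26/107 = 454/107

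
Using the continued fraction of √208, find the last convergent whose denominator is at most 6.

√208 = [14; 2, 2, 1, 2, 2, 28, …] (period length 6).
Convergents:
  p_0/q_0 = 14/1
  p_1/q_1 = 29/2
  p_2/q_2 = 72/5
  p_3/q_3 = 101/7
q_2 = 5 ≤ 6 < 7 = q_3, so the answer is 72/5.

72/5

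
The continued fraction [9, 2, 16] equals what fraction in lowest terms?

Using pₖ = aₖpₖ₋₁ + pₖ₋₂ and qₖ = aₖqₖ₋₁ + qₖ₋₂:
  k=0: a=9, p=9, q=1
  k=1: a=2, p=19, q=2
  k=2: a=16, p=313, q=33

313/33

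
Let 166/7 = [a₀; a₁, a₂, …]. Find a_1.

1

166 = 23·7 + 5   →  a_0 = 23
7 = 1·5 + 2   →  a_1 = 1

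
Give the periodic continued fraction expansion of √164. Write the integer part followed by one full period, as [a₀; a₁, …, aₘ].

[12; 1, 4, 6, 4, 1, 24]

a₀ = ⌊√164⌋ = 12.
With m₀=0, d₀=1 and mₖ₊₁ = dₖaₖ − mₖ, dₖ₊₁ = (n − mₖ₊₁²)/dₖ, aₖ₊₁ = ⌊(a₀+mₖ₊₁)/dₖ₊₁⌋:
  k=1: m=12, d=20, a=1
  k=2: m=8, d=5, a=4
  k=3: m=12, d=4, a=6
  k=4: m=12, d=5, a=4
  k=5: m=8, d=20, a=1
  k=6: m=12, d=1, a=24
d=1 and a=2a₀=24 at k=6, so the next step gives (m, d) = (12, 20) again — its k=1 value — and the period has length 6.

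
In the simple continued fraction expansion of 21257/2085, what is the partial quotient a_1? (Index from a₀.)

21257 = 10·2085 + 407   →  a_0 = 10
2085 = 5·407 + 50   →  a_1 = 5

5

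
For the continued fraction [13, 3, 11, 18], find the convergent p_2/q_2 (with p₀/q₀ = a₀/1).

453/34

Using pₖ = aₖpₖ₋₁ + pₖ₋₂, qₖ = aₖqₖ₋₁ + qₖ₋₂ (with p₋₁=1, p₋₂=0, q₋₁=0, q₋₂=1):
  k=0: a=13, p=13, q=1
  k=1: a=3, p=40, q=3
  k=2: a=11, p=453, q=34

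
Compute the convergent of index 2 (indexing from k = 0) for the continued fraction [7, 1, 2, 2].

Using pₖ = aₖpₖ₋₁ + pₖ₋₂, qₖ = aₖqₖ₋₁ + qₖ₋₂ (with p₋₁=1, p₋₂=0, q₋₁=0, q₋₂=1):
  k=0: a=7, p=7, q=1
  k=1: a=1, p=8, q=1
  k=2: a=2, p=23, q=3

23/3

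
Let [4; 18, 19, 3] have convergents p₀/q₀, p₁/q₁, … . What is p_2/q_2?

1391/343

Using pₖ = aₖpₖ₋₁ + pₖ₋₂, qₖ = aₖqₖ₋₁ + qₖ₋₂ (with p₋₁=1, p₋₂=0, q₋₁=0, q₋₂=1):
  k=0: a=4, p=4, q=1
  k=1: a=18, p=73, q=18
  k=2: a=19, p=1391, q=343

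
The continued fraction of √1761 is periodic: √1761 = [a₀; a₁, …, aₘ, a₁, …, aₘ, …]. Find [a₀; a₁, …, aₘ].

[41; 1, 26, 1, 82]

a₀ = ⌊√1761⌋ = 41.
With m₀=0, d₀=1 and mₖ₊₁ = dₖaₖ − mₖ, dₖ₊₁ = (n − mₖ₊₁²)/dₖ, aₖ₊₁ = ⌊(a₀+mₖ₊₁)/dₖ₊₁⌋:
  k=1: m=41, d=80, a=1
  k=2: m=39, d=3, a=26
  k=3: m=39, d=80, a=1
  k=4: m=41, d=1, a=82
d=1 and a=2a₀=82 at k=4, so the next step gives (m, d) = (41, 80) again — its k=1 value — and the period has length 4.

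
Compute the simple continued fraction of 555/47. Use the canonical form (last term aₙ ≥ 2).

555 = 11·47 + 38
47 = 1·38 + 9
38 = 4·9 + 2
9 = 4·2 + 1
2 = 2·1 + 0  (stop)
So 555/47 = [11; 1, 4, 4, 2].

[11; 1, 4, 4, 2]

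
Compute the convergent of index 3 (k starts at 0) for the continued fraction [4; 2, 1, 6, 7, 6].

Using pₖ = aₖpₖ₋₁ + pₖ₋₂, qₖ = aₖqₖ₋₁ + qₖ₋₂ (with p₋₁=1, p₋₂=0, q₋₁=0, q₋₂=1):
  k=0: a=4, p=4, q=1
  k=1: a=2, p=9, q=2
  k=2: a=1, p=13, q=3
  k=3: a=6, p=87, q=20

87/20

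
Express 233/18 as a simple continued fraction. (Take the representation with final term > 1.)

[12; 1, 17]

233 = 12×18 + 17
18 = 1×17 + 1
17 = 17×1 + 0  (stop)
So 233/18 = [12; 1, 17].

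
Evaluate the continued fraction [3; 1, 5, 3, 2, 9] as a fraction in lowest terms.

1594/415

Using pₖ = aₖpₖ₋₁ + pₖ₋₂ and qₖ = aₖqₖ₋₁ + qₖ₋₂:
  k=0: a=3, p=3, q=1
  k=1: a=1, p=4, q=1
  k=2: a=5, p=23, q=6
  k=3: a=3, p=73, q=19
  k=4: a=2, p=169, q=44
  k=5: a=9, p=1594, q=415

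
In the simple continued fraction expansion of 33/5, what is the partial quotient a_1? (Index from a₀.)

33 = 6·5 + 3   →  a_0 = 6
5 = 1·3 + 2   →  a_1 = 1

1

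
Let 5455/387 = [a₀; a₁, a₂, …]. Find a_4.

1

5455 = 14·387 + 37   →  a_0 = 14
387 = 10·37 + 17   →  a_1 = 10
37 = 2·17 + 3   →  a_2 = 2
17 = 5·3 + 2   →  a_3 = 5
3 = 1·2 + 1   →  a_4 = 1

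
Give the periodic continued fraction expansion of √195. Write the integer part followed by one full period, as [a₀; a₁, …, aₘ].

[13; 1, 26]

a₀ = ⌊√195⌋ = 13.
With m₀=0, d₀=1 and mₖ₊₁ = dₖaₖ − mₖ, dₖ₊₁ = (n − mₖ₊₁²)/dₖ, aₖ₊₁ = ⌊(a₀+mₖ₊₁)/dₖ₊₁⌋:
  k=1: m=13, d=26, a=1
  k=2: m=13, d=1, a=26
d=1 and a=2a₀=26 at k=2, so the next step gives (m, d) = (13, 26) again — its k=1 value — and the period has length 2.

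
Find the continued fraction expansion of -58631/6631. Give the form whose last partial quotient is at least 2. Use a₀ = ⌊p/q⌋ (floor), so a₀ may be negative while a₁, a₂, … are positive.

[-9; 6, 3, 18, 19]

-58631 = -9×6631 + 1048
6631 = 6×1048 + 343
1048 = 3×343 + 19
343 = 18×19 + 1
19 = 19×1 + 0  (stop)
So -58631/6631 = [-9; 6, 3, 18, 19].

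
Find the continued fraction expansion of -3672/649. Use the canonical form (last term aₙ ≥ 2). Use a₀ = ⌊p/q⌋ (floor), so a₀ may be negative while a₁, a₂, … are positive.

-3672 = -6*649 + 222
649 = 2*222 + 205
222 = 1*205 + 17
205 = 12*17 + 1
17 = 17*1 + 0  (stop)
So -3672/649 = [-6; 2, 1, 12, 17].

[-6; 2, 1, 12, 17]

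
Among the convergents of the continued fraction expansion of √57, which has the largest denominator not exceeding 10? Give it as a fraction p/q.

√57 = [7; 1, 1, 4, 1, 1, 14, …] (period length 6).
Convergents:
  p_0/q_0 = 7/1
  p_1/q_1 = 8/1
  p_2/q_2 = 15/2
  p_3/q_3 = 68/9
  p_4/q_4 = 83/11
q_3 = 9 ≤ 10 < 11 = q_4, so the answer is 68/9.

68/9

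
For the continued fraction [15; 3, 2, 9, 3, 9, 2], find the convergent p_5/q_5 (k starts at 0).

Using pₖ = aₖpₖ₋₁ + pₖ₋₂, qₖ = aₖqₖ₋₁ + qₖ₋₂ (with p₋₁=1, p₋₂=0, q₋₁=0, q₋₂=1):
  k=0: a=15, p=15, q=1
  k=1: a=3, p=46, q=3
  k=2: a=2, p=107, q=7
  k=3: a=9, p=1009, q=66
  k=4: a=3, p=3134, q=205
  k=5: a=9, p=29215, q=1911

29215/1911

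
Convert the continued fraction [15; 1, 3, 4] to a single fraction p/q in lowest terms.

268/17

Fold from the inside: start with 4/1.
  3 + 1/4 = 13/4
  1 + 4/13 = 17/13
  15 + 13/17 = 268/17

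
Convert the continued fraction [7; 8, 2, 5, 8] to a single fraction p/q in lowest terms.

5417/761

Using pₖ = aₖpₖ₋₁ + pₖ₋₂ and qₖ = aₖqₖ₋₁ + qₖ₋₂:
  k=0: a=7, p=7, q=1
  k=1: a=8, p=57, q=8
  k=2: a=2, p=121, q=17
  k=3: a=5, p=662, q=93
  k=4: a=8, p=5417, q=761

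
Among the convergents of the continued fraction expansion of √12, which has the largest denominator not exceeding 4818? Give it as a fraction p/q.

√12 = [3; 2, 6, …] (period length 2).
Convergents:
  p_0/q_0 = 3/1
  p_1/q_1 = 7/2
  p_2/q_2 = 45/13
  p_3/q_3 = 97/28
  p_4/q_4 = 627/181
  p_5/q_5 = 1351/390
  p_6/q_6 = 8733/2521
  p_7/q_7 = 18817/5432
q_6 = 2521 ≤ 4818 < 5432 = q_7, so the answer is 8733/2521.

8733/2521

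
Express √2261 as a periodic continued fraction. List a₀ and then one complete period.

[47; 1, 1, 4, 1, 1, 94]

a₀ = ⌊√2261⌋ = 47.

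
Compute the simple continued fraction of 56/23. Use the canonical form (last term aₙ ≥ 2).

[2; 2, 3, 3]

56 = 2*23 + 10
23 = 2*10 + 3
10 = 3*3 + 1
3 = 3*1 + 0  (stop)
So 56/23 = [2; 2, 3, 3].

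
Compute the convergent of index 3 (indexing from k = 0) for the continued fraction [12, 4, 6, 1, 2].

Using pₖ = aₖpₖ₋₁ + pₖ₋₂, qₖ = aₖqₖ₋₁ + qₖ₋₂ (with p₋₁=1, p₋₂=0, q₋₁=0, q₋₂=1):
  k=0: a=12, p=12, q=1
  k=1: a=4, p=49, q=4
  k=2: a=6, p=306, q=25
  k=3: a=1, p=355, q=29

355/29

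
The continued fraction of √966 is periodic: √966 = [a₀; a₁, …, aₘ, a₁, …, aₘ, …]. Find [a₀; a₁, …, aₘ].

[31; 12, 2, 2, 2, 12, 62]

a₀ = ⌊√966⌋ = 31.
With m₀=0, d₀=1 and mₖ₊₁ = dₖaₖ − mₖ, dₖ₊₁ = (n − mₖ₊₁²)/dₖ, aₖ₊₁ = ⌊(a₀+mₖ₊₁)/dₖ₊₁⌋:
  k=1: m=31, d=5, a=12
  k=2: m=29, d=25, a=2
  k=3: m=21, d=21, a=2
  k=4: m=21, d=25, a=2
  k=5: m=29, d=5, a=12
  k=6: m=31, d=1, a=62
d=1 and a=2a₀=62 at k=6, so the next step gives (m, d) = (31, 5) again — its k=1 value — and the period has length 6.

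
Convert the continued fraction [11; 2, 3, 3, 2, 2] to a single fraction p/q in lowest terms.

1475/129

Fold from the inside: start with 2/1.
  2 + 1/2 = 5/2
  3 + 2/5 = 17/5
  3 + 5/17 = 56/17
  2 + 17/56 = 129/56
  11 + 56/129 = 1475/129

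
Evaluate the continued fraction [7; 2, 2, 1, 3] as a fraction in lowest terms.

Fold from the inside: start with 3/1.
  1 + 1/3 = 4/3
  2 + 3/4 = 11/4
  2 + 4/11 = 26/11
  7 + 11/26 = 193/26

193/26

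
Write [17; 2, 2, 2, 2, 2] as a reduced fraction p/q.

Using pₖ = aₖpₖ₋₁ + pₖ₋₂ and qₖ = aₖqₖ₋₁ + qₖ₋₂:
  k=0: a=17, p=17, q=1
  k=1: a=2, p=35, q=2
  k=2: a=2, p=87, q=5
  k=3: a=2, p=209, q=12
  k=4: a=2, p=505, q=29
  k=5: a=2, p=1219, q=70

1219/70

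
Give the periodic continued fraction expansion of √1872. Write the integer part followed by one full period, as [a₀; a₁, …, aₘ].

a₀ = ⌊√1872⌋ = 43.
With m₀=0, d₀=1 and mₖ₊₁ = dₖaₖ − mₖ, dₖ₊₁ = (n − mₖ₊₁²)/dₖ, aₖ₊₁ = ⌊(a₀+mₖ₊₁)/dₖ₊₁⌋:
  k=1: m=43, d=23, a=3
  k=2: m=26, d=52, a=1
  k=3: m=26, d=23, a=3
  k=4: m=43, d=1, a=86
d=1 and a=2a₀=86 at k=4, so the next step gives (m, d) = (43, 23) again — its k=1 value — and the period has length 4.

[43; 3, 1, 3, 86]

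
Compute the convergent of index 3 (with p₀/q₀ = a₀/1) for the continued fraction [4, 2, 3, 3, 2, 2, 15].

Using pₖ = aₖpₖ₋₁ + pₖ₋₂, qₖ = aₖqₖ₋₁ + qₖ₋₂ (with p₋₁=1, p₋₂=0, q₋₁=0, q₋₂=1):
  k=0: a=4, p=4, q=1
  k=1: a=2, p=9, q=2
  k=2: a=3, p=31, q=7
  k=3: a=3, p=102, q=23

102/23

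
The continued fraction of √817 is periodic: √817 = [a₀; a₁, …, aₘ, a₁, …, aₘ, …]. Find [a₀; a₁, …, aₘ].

a₀ = ⌊√817⌋ = 28.
With m₀=0, d₀=1 and mₖ₊₁ = dₖaₖ − mₖ, dₖ₊₁ = (n − mₖ₊₁²)/dₖ, aₖ₊₁ = ⌊(a₀+mₖ₊₁)/dₖ₊₁⌋:
  k=1: m=28, d=33, a=1
  k=2: m=5, d=24, a=1
  k=3: m=19, d=19, a=2
  k=4: m=19, d=24, a=1
  k=5: m=5, d=33, a=1
  k=6: m=28, d=1, a=56
d=1 and a=2a₀=56 at k=6, so the next step gives (m, d) = (28, 33) again — its k=1 value — and the period has length 6.

[28; 1, 1, 2, 1, 1, 56]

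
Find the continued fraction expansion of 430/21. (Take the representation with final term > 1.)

430 = 20×21 + 10
21 = 2×10 + 1
10 = 10×1 + 0  (stop)
So 430/21 = [20; 2, 10].

[20; 2, 10]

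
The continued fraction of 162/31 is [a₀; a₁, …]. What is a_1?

4

162 = 5·31 + 7   →  a_0 = 5
31 = 4·7 + 3   →  a_1 = 4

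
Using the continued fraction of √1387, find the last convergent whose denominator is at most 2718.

√1387 = [37; 4, 8, 37, 8, 4, 74, …] (period length 6).
Convergents:
  p_0/q_0 = 37/1
  p_1/q_1 = 149/4
  p_2/q_2 = 1229/33
  p_3/q_3 = 45622/1225
  p_4/q_4 = 366205/9833
q_3 = 1225 ≤ 2718 < 9833 = q_4, so the answer is 45622/1225.

45622/1225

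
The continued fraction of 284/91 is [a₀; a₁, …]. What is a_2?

284 = 3·91 + 11   →  a_0 = 3
91 = 8·11 + 3   →  a_1 = 8
11 = 3·3 + 2   →  a_2 = 3

3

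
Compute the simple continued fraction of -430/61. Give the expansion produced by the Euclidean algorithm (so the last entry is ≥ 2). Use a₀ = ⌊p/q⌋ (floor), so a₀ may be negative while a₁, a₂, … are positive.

-430 = -8·61 + 58
61 = 1·58 + 3
58 = 19·3 + 1
3 = 3·1 + 0  (stop)
So -430/61 = [-8; 1, 19, 3].

[-8; 1, 19, 3]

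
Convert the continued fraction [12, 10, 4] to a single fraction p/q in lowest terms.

496/41

Using pₖ = aₖpₖ₋₁ + pₖ₋₂ and qₖ = aₖqₖ₋₁ + qₖ₋₂:
  k=0: a=12, p=12, q=1
  k=1: a=10, p=121, q=10
  k=2: a=4, p=496, q=41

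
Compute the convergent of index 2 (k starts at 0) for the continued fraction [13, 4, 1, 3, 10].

66/5

Using pₖ = aₖpₖ₋₁ + pₖ₋₂, qₖ = aₖqₖ₋₁ + qₖ₋₂ (with p₋₁=1, p₋₂=0, q₋₁=0, q₋₂=1):
  k=0: a=13, p=13, q=1
  k=1: a=4, p=53, q=4
  k=2: a=1, p=66, q=5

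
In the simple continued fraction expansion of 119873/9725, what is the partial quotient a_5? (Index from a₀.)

13

119873 = 12·9725 + 3173   →  a_0 = 12
9725 = 3·3173 + 206   →  a_1 = 3
3173 = 15·206 + 83   →  a_2 = 15
206 = 2·83 + 40   →  a_3 = 2
83 = 2·40 + 3   →  a_4 = 2
40 = 13·3 + 1   →  a_5 = 13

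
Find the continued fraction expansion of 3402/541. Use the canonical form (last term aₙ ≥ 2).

[6; 3, 2, 7, 3, 3]

3402 = 6×541 + 156
541 = 3×156 + 73
156 = 2×73 + 10
73 = 7×10 + 3
10 = 3×3 + 1
3 = 3×1 + 0  (stop)
So 3402/541 = [6; 3, 2, 7, 3, 3].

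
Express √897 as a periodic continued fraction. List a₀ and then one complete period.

a₀ = ⌊√897⌋ = 29.
With m₀=0, d₀=1 and mₖ₊₁ = dₖaₖ − mₖ, dₖ₊₁ = (n − mₖ₊₁²)/dₖ, aₖ₊₁ = ⌊(a₀+mₖ₊₁)/dₖ₊₁⌋:
  k=1: m=29, d=56, a=1
  k=2: m=27, d=3, a=18
  k=3: m=27, d=56, a=1
  k=4: m=29, d=1, a=58
d=1 and a=2a₀=58 at k=4, so the next step gives (m, d) = (29, 56) again — its k=1 value — and the period has length 4.

[29; 1, 18, 1, 58]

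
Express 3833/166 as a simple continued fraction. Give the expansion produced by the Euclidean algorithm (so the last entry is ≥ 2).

3833 = 23*166 + 15
166 = 11*15 + 1
15 = 15*1 + 0  (stop)
So 3833/166 = [23; 11, 15].

[23; 11, 15]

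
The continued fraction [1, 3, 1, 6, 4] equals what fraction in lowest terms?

141/112

Fold from the inside: start with 4/1.
  6 + 1/4 = 25/4
  1 + 4/25 = 29/25
  3 + 25/29 = 112/29
  1 + 29/112 = 141/112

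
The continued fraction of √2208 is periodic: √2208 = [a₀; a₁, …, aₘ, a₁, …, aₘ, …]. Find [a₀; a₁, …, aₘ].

[46; 1, 92]

a₀ = ⌊√2208⌋ = 46.
With m₀=0, d₀=1 and mₖ₊₁ = dₖaₖ − mₖ, dₖ₊₁ = (n − mₖ₊₁²)/dₖ, aₖ₊₁ = ⌊(a₀+mₖ₊₁)/dₖ₊₁⌋:
  k=1: m=46, d=92, a=1
  k=2: m=46, d=1, a=92
d=1 and a=2a₀=92 at k=2, so the next step gives (m, d) = (46, 92) again — its k=1 value — and the period has length 2.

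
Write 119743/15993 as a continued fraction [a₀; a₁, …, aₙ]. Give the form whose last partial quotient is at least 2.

[7; 2, 19, 19, 2, 10]

119743 = 7·15993 + 7792
15993 = 2·7792 + 409
7792 = 19·409 + 21
409 = 19·21 + 10
21 = 2·10 + 1
10 = 10·1 + 0  (stop)
So 119743/15993 = [7; 2, 19, 19, 2, 10].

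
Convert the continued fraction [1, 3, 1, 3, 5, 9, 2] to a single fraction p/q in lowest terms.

Using pₖ = aₖpₖ₋₁ + pₖ₋₂ and qₖ = aₖqₖ₋₁ + qₖ₋₂:
  k=0: a=1, p=1, q=1
  k=1: a=3, p=4, q=3
  k=2: a=1, p=5, q=4
  k=3: a=3, p=19, q=15
  k=4: a=5, p=100, q=79
  k=5: a=9, p=919, q=726
  k=6: a=2, p=1938, q=1531

1938/1531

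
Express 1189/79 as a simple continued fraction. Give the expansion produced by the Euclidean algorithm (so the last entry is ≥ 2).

1189 = 15*79 + 4
79 = 19*4 + 3
4 = 1*3 + 1
3 = 3*1 + 0  (stop)
So 1189/79 = [15; 19, 1, 3].

[15; 19, 1, 3]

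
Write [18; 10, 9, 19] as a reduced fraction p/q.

Using pₖ = aₖpₖ₋₁ + pₖ₋₂ and qₖ = aₖqₖ₋₁ + qₖ₋₂:
  k=0: a=18, p=18, q=1
  k=1: a=10, p=181, q=10
  k=2: a=9, p=1647, q=91
  k=3: a=19, p=31474, q=1739

31474/1739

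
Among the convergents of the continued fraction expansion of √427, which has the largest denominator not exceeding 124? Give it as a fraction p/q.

2521/122

√427 = [20; 1, 1, 1, 40, …] (period length 4).
Convergents:
  p_0/q_0 = 20/1
  p_1/q_1 = 21/1
  p_2/q_2 = 41/2
  p_3/q_3 = 62/3
  p_4/q_4 = 2521/122
  p_5/q_5 = 2583/125
q_4 = 122 ≤ 124 < 125 = q_5, so the answer is 2521/122.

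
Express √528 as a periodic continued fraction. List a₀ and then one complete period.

a₀ = ⌊√528⌋ = 22.
With m₀=0, d₀=1 and mₖ₊₁ = dₖaₖ − mₖ, dₖ₊₁ = (n − mₖ₊₁²)/dₖ, aₖ₊₁ = ⌊(a₀+mₖ₊₁)/dₖ₊₁⌋:
  k=1: m=22, d=44, a=1
  k=2: m=22, d=1, a=44
d=1 and a=2a₀=44 at k=2, so the next step gives (m, d) = (22, 44) again — its k=1 value — and the period has length 2.

[22; 1, 44]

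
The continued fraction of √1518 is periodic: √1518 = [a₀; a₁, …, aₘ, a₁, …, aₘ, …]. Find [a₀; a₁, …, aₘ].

a₀ = ⌊√1518⌋ = 38.
With m₀=0, d₀=1 and mₖ₊₁ = dₖaₖ − mₖ, dₖ₊₁ = (n − mₖ₊₁²)/dₖ, aₖ₊₁ = ⌊(a₀+mₖ₊₁)/dₖ₊₁⌋:
  k=1: m=38, d=74, a=1
  k=2: m=36, d=3, a=24
  k=3: m=36, d=74, a=1
  k=4: m=38, d=1, a=76
d=1 and a=2a₀=76 at k=4, so the next step gives (m, d) = (38, 74) again — its k=1 value — and the period has length 4.

[38; 1, 24, 1, 76]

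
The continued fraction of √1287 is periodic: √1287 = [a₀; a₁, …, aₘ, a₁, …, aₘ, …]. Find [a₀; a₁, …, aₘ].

[35; 1, 6, 1, 70]

a₀ = ⌊√1287⌋ = 35.
With m₀=0, d₀=1 and mₖ₊₁ = dₖaₖ − mₖ, dₖ₊₁ = (n − mₖ₊₁²)/dₖ, aₖ₊₁ = ⌊(a₀+mₖ₊₁)/dₖ₊₁⌋:
  k=1: m=35, d=62, a=1
  k=2: m=27, d=9, a=6
  k=3: m=27, d=62, a=1
  k=4: m=35, d=1, a=70
d=1 and a=2a₀=70 at k=4, so the next step gives (m, d) = (35, 62) again — its k=1 value — and the period has length 4.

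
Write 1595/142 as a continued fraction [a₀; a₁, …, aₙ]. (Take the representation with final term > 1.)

[11; 4, 3, 3, 3]

1595 = 11*142 + 33
142 = 4*33 + 10
33 = 3*10 + 3
10 = 3*3 + 1
3 = 3*1 + 0  (stop)
So 1595/142 = [11; 4, 3, 3, 3].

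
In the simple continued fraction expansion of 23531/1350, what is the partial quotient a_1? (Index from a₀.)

23531 = 17·1350 + 581   →  a_0 = 17
1350 = 2·581 + 188   →  a_1 = 2

2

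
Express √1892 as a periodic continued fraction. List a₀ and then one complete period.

[43; 2, 86]

a₀ = ⌊√1892⌋ = 43.
With m₀=0, d₀=1 and mₖ₊₁ = dₖaₖ − mₖ, dₖ₊₁ = (n − mₖ₊₁²)/dₖ, aₖ₊₁ = ⌊(a₀+mₖ₊₁)/dₖ₊₁⌋:
  k=1: m=43, d=43, a=2
  k=2: m=43, d=1, a=86
d=1 and a=2a₀=86 at k=2, so the next step gives (m, d) = (43, 43) again — its k=1 value — and the period has length 2.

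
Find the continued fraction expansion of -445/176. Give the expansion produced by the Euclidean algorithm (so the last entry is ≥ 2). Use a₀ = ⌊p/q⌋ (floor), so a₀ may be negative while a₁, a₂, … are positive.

[-3; 2, 8, 3, 3]

-445 = -3·176 + 83
176 = 2·83 + 10
83 = 8·10 + 3
10 = 3·3 + 1
3 = 3·1 + 0  (stop)
So -445/176 = [-3; 2, 8, 3, 3].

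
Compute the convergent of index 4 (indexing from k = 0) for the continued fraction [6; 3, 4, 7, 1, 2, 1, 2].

Using pₖ = aₖpₖ₋₁ + pₖ₋₂, qₖ = aₖqₖ₋₁ + qₖ₋₂ (with p₋₁=1, p₋₂=0, q₋₁=0, q₋₂=1):
  k=0: a=6, p=6, q=1
  k=1: a=3, p=19, q=3
  k=2: a=4, p=82, q=13
  k=3: a=7, p=593, q=94
  k=4: a=1, p=675, q=107

675/107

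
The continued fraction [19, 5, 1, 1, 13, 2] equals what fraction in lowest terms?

5927/309

Fold from the inside: start with 2/1.
  13 + 1/2 = 27/2
  1 + 2/27 = 29/27
  1 + 27/29 = 56/29
  5 + 29/56 = 309/56
  19 + 56/309 = 5927/309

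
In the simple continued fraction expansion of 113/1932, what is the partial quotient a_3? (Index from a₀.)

3

113 = 0·1932 + 113   →  a_0 = 0
1932 = 17·113 + 11   →  a_1 = 17
113 = 10·11 + 3   →  a_2 = 10
11 = 3·3 + 2   →  a_3 = 3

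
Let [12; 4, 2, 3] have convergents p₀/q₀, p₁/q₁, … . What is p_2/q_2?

110/9

Using pₖ = aₖpₖ₋₁ + pₖ₋₂, qₖ = aₖqₖ₋₁ + qₖ₋₂ (with p₋₁=1, p₋₂=0, q₋₁=0, q₋₂=1):
  k=0: a=12, p=12, q=1
  k=1: a=4, p=49, q=4
  k=2: a=2, p=110, q=9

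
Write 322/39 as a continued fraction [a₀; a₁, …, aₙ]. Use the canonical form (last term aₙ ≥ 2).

[8; 3, 1, 9]

322 = 8×39 + 10
39 = 3×10 + 9
10 = 1×9 + 1
9 = 9×1 + 0  (stop)
So 322/39 = [8; 3, 1, 9].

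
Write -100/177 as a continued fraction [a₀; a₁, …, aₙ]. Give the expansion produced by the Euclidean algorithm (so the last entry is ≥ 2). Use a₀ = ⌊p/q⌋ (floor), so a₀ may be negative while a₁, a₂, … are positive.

[-1; 2, 3, 2, 1, 7]

-100 = -1×177 + 77
177 = 2×77 + 23
77 = 3×23 + 8
23 = 2×8 + 7
8 = 1×7 + 1
7 = 7×1 + 0  (stop)
So -100/177 = [-1; 2, 3, 2, 1, 7].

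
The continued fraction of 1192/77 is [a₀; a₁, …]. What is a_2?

1192 = 15·77 + 37   →  a_0 = 15
77 = 2·37 + 3   →  a_1 = 2
37 = 12·3 + 1   →  a_2 = 12

12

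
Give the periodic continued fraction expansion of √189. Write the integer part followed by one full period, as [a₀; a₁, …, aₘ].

a₀ = ⌊√189⌋ = 13.

[13; 1, 2, 1, 26]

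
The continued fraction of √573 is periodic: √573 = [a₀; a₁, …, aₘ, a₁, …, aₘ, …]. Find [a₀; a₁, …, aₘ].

a₀ = ⌊√573⌋ = 23.
With m₀=0, d₀=1 and mₖ₊₁ = dₖaₖ − mₖ, dₖ₊₁ = (n − mₖ₊₁²)/dₖ, aₖ₊₁ = ⌊(a₀+mₖ₊₁)/dₖ₊₁⌋:
  k=1: m=23, d=44, a=1
  k=2: m=21, d=3, a=14
  k=3: m=21, d=44, a=1
  k=4: m=23, d=1, a=46
d=1 and a=2a₀=46 at k=4, so the next step gives (m, d) = (23, 44) again — its k=1 value — and the period has length 4.

[23; 1, 14, 1, 46]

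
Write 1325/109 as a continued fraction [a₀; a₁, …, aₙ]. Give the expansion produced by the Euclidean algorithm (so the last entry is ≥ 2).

1325 = 12·109 + 17
109 = 6·17 + 7
17 = 2·7 + 3
7 = 2·3 + 1
3 = 3·1 + 0  (stop)
So 1325/109 = [12; 6, 2, 2, 3].

[12; 6, 2, 2, 3]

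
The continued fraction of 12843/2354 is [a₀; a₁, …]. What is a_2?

5

12843 = 5·2354 + 1073   →  a_0 = 5
2354 = 2·1073 + 208   →  a_1 = 2
1073 = 5·208 + 33   →  a_2 = 5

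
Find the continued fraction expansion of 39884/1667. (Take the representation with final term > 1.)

[23; 1, 12, 2, 3, 1, 13]

39884 = 23*1667 + 1543
1667 = 1*1543 + 124
1543 = 12*124 + 55
124 = 2*55 + 14
55 = 3*14 + 13
14 = 1*13 + 1
13 = 13*1 + 0  (stop)
So 39884/1667 = [23; 1, 12, 2, 3, 1, 13].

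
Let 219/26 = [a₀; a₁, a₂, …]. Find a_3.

1

219 = 8·26 + 11   →  a_0 = 8
26 = 2·11 + 4   →  a_1 = 2
11 = 2·4 + 3   →  a_2 = 2
4 = 1·3 + 1   →  a_3 = 1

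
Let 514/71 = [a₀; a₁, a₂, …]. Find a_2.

514 = 7·71 + 17   →  a_0 = 7
71 = 4·17 + 3   →  a_1 = 4
17 = 5·3 + 2   →  a_2 = 5

5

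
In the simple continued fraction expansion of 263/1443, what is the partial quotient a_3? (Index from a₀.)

263 = 0·1443 + 263   →  a_0 = 0
1443 = 5·263 + 128   →  a_1 = 5
263 = 2·128 + 7   →  a_2 = 2
128 = 18·7 + 2   →  a_3 = 18

18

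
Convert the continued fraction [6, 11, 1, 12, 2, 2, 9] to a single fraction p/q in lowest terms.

45708/7513

Using pₖ = aₖpₖ₋₁ + pₖ₋₂ and qₖ = aₖqₖ₋₁ + qₖ₋₂:
  k=0: a=6, p=6, q=1
  k=1: a=11, p=67, q=11
  k=2: a=1, p=73, q=12
  k=3: a=12, p=943, q=155
  k=4: a=2, p=1959, q=322
  k=5: a=2, p=4861, q=799
  k=6: a=9, p=45708, q=7513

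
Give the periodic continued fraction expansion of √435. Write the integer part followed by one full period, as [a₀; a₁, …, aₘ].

a₀ = ⌊√435⌋ = 20.
With m₀=0, d₀=1 and mₖ₊₁ = dₖaₖ − mₖ, dₖ₊₁ = (n − mₖ₊₁²)/dₖ, aₖ₊₁ = ⌊(a₀+mₖ₊₁)/dₖ₊₁⌋:
  k=1: m=20, d=35, a=1
  k=2: m=15, d=6, a=5
  k=3: m=15, d=35, a=1
  k=4: m=20, d=1, a=40
d=1 and a=2a₀=40 at k=4, so the next step gives (m, d) = (20, 35) again — its k=1 value — and the period has length 4.

[20; 1, 5, 1, 40]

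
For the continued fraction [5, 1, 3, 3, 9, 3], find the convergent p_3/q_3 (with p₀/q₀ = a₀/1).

75/13

Using pₖ = aₖpₖ₋₁ + pₖ₋₂, qₖ = aₖqₖ₋₁ + qₖ₋₂ (with p₋₁=1, p₋₂=0, q₋₁=0, q₋₂=1):
  k=0: a=5, p=5, q=1
  k=1: a=1, p=6, q=1
  k=2: a=3, p=23, q=4
  k=3: a=3, p=75, q=13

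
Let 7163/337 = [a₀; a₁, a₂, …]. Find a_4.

3

7163 = 21·337 + 86   →  a_0 = 21
337 = 3·86 + 79   →  a_1 = 3
86 = 1·79 + 7   →  a_2 = 1
79 = 11·7 + 2   →  a_3 = 11
7 = 3·2 + 1   →  a_4 = 3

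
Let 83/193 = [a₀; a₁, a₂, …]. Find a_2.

83 = 0·193 + 83   →  a_0 = 0
193 = 2·83 + 27   →  a_1 = 2
83 = 3·27 + 2   →  a_2 = 3

3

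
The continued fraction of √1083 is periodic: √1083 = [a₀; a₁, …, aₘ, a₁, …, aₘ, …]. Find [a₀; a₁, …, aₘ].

a₀ = ⌊√1083⌋ = 32.
With m₀=0, d₀=1 and mₖ₊₁ = dₖaₖ − mₖ, dₖ₊₁ = (n − mₖ₊₁²)/dₖ, aₖ₊₁ = ⌊(a₀+mₖ₊₁)/dₖ₊₁⌋:
  k=1: m=32, d=59, a=1
  k=2: m=27, d=6, a=9
  k=3: m=27, d=59, a=1
  k=4: m=32, d=1, a=64
d=1 and a=2a₀=64 at k=4, so the next step gives (m, d) = (32, 59) again — its k=1 value — and the period has length 4.

[32; 1, 9, 1, 64]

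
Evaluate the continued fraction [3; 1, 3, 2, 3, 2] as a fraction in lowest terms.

Using pₖ = aₖpₖ₋₁ + pₖ₋₂ and qₖ = aₖqₖ₋₁ + qₖ₋₂:
  k=0: a=3, p=3, q=1
  k=1: a=1, p=4, q=1
  k=2: a=3, p=15, q=4
  k=3: a=2, p=34, q=9
  k=4: a=3, p=117, q=31
  k=5: a=2, p=268, q=71

268/71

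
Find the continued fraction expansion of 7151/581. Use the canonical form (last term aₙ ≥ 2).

7151 = 12·581 + 179
581 = 3·179 + 44
179 = 4·44 + 3
44 = 14·3 + 2
3 = 1·2 + 1
2 = 2·1 + 0  (stop)
So 7151/581 = [12; 3, 4, 14, 1, 2].

[12; 3, 4, 14, 1, 2]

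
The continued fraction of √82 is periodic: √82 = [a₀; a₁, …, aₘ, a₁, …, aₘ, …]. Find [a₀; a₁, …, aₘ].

a₀ = ⌊√82⌋ = 9.
With m₀=0, d₀=1 and mₖ₊₁ = dₖaₖ − mₖ, dₖ₊₁ = (n − mₖ₊₁²)/dₖ, aₖ₊₁ = ⌊(a₀+mₖ₊₁)/dₖ₊₁⌋:
  k=1: m=9, d=1, a=18
d=1 and a=2a₀=18 at k=1, so the next step gives (m, d) = (9, 1) again — its k=1 value — and the period has length 1.

[9; 18]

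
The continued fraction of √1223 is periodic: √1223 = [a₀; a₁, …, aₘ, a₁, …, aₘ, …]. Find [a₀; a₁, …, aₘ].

a₀ = ⌊√1223⌋ = 34.
With m₀=0, d₀=1 and mₖ₊₁ = dₖaₖ − mₖ, dₖ₊₁ = (n − mₖ₊₁²)/dₖ, aₖ₊₁ = ⌊(a₀+mₖ₊₁)/dₖ₊₁⌋:
  k=1: m=34, d=67, a=1
  k=2: m=33, d=2, a=33
  k=3: m=33, d=67, a=1
  k=4: m=34, d=1, a=68
d=1 and a=2a₀=68 at k=4, so the next step gives (m, d) = (34, 67) again — its k=1 value — and the period has length 4.

[34; 1, 33, 1, 68]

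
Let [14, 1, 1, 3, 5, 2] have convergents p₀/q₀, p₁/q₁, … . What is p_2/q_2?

Using pₖ = aₖpₖ₋₁ + pₖ₋₂, qₖ = aₖqₖ₋₁ + qₖ₋₂ (with p₋₁=1, p₋₂=0, q₋₁=0, q₋₂=1):
  k=0: a=14, p=14, q=1
  k=1: a=1, p=15, q=1
  k=2: a=1, p=29, q=2

29/2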